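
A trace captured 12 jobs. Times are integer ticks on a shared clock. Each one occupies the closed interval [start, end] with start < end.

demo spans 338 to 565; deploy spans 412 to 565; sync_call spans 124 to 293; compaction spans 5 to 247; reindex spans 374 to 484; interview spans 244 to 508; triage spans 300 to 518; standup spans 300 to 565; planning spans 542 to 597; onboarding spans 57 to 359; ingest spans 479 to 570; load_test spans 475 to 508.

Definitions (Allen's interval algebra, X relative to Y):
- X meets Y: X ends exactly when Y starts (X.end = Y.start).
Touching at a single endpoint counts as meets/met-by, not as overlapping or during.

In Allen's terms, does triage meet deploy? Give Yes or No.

triage = [300, 518], deploy = [412, 565].
Actual relation of triage to deploy: overlaps.
Asked whether 'meets' holds → No.

No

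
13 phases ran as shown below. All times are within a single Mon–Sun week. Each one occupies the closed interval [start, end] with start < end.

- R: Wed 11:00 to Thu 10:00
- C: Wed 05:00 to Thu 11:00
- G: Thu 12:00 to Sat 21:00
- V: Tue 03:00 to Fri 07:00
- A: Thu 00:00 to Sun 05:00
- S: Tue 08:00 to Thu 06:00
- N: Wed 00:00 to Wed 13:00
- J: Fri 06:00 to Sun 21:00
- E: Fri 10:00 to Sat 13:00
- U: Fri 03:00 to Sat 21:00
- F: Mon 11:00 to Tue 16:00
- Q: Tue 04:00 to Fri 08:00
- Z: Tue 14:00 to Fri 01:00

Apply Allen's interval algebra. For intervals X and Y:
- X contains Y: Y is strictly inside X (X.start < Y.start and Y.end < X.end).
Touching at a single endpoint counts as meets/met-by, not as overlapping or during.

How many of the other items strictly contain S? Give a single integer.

2

Target S = [Tue 08:00, Thu 06:00].
A [Thu 00:00, Sun 05:00] → overlapped-by → no.
C [Wed 05:00, Thu 11:00] → overlapped-by → no.
E [Fri 10:00, Sat 13:00] → after → no.
F [Mon 11:00, Tue 16:00] → overlaps → no.
G [Thu 12:00, Sat 21:00] → after → no.
J [Fri 06:00, Sun 21:00] → after → no.
N [Wed 00:00, Wed 13:00] → during → no.
Q [Tue 04:00, Fri 08:00] → contains → counts.
R [Wed 11:00, Thu 10:00] → overlapped-by → no.
U [Fri 03:00, Sat 21:00] → after → no.
V [Tue 03:00, Fri 07:00] → contains → counts.
Z [Tue 14:00, Fri 01:00] → overlapped-by → no.
Total: 2.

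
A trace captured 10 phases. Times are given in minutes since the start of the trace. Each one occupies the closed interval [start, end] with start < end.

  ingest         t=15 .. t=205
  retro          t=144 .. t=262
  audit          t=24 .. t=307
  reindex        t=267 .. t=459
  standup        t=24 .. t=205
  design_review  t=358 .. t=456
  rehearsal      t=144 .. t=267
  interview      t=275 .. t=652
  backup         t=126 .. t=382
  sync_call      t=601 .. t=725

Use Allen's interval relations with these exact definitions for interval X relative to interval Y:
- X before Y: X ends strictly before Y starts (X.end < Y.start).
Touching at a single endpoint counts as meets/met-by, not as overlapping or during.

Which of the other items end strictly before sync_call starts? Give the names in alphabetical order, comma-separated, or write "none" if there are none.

Target sync_call = [t=601, t=725].
audit [t=24, t=307] → before → yes.
backup [t=126, t=382] → before → yes.
design_review [t=358, t=456] → before → yes.
ingest [t=15, t=205] → before → yes.
interview [t=275, t=652] → overlaps → no.
rehearsal [t=144, t=267] → before → yes.
reindex [t=267, t=459] → before → yes.
retro [t=144, t=262] → before → yes.
standup [t=24, t=205] → before → yes.
Result: audit, backup, design_review, ingest, rehearsal, reindex, retro, standup.

audit, backup, design_review, ingest, rehearsal, reindex, retro, standup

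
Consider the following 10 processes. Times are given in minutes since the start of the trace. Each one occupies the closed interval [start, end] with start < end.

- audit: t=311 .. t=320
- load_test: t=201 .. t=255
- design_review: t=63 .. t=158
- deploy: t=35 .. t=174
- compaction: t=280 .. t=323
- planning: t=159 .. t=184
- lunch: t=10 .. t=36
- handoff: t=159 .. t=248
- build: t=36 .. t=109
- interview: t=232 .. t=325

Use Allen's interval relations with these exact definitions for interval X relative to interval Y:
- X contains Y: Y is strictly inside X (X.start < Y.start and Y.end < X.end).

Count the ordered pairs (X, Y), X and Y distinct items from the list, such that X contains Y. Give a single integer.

5

Checking all 90 ordered pairs for relation 'contains'; matching pairs in alphabetical order:
(compaction, audit): compaction contains audit ✓
(deploy, build): deploy contains build ✓
(deploy, design_review): deploy contains design_review ✓
(interview, audit): interview contains audit ✓
(interview, compaction): interview contains compaction ✓
Count: 5.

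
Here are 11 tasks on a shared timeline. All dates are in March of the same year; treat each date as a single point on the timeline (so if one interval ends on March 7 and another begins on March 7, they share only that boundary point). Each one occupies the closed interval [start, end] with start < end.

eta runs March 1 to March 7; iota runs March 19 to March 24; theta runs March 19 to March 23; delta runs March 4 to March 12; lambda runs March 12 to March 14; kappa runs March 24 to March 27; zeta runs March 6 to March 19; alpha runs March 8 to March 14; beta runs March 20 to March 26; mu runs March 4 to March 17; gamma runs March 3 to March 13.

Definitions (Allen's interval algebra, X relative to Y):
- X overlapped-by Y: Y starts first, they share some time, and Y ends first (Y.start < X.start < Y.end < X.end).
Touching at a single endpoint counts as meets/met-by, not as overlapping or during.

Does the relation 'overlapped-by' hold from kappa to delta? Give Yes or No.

No

kappa = [March 24, March 27], delta = [March 4, March 12].
Actual relation of kappa to delta: after.
Asked whether 'overlapped-by' holds → No.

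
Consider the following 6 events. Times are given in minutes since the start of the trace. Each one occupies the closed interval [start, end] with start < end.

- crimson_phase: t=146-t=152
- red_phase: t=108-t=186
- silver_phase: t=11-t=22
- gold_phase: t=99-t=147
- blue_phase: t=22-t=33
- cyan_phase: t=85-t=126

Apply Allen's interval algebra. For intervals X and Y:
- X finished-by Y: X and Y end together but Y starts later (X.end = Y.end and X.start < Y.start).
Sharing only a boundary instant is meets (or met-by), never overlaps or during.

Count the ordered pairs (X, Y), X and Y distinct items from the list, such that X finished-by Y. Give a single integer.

Checking all 30 ordered pairs for relation 'finished-by'; matching pairs in alphabetical order:
No pair satisfies it.
Count: 0.

0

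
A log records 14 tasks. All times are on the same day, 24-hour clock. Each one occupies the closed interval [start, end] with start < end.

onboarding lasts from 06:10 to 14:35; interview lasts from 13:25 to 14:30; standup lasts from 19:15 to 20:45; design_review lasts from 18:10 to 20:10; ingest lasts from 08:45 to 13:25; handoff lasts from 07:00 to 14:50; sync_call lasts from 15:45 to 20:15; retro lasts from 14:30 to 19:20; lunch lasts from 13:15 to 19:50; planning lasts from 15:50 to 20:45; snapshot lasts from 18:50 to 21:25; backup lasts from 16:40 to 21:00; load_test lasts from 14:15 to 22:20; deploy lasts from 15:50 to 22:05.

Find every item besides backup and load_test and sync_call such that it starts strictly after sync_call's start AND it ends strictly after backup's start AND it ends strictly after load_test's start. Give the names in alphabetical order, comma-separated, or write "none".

Conditions: its start is strictly after sync_call's start (X.start > 15:45) AND its end is strictly after backup's start (X.end > 16:40) AND its end is strictly after load_test's start (X.end > 14:15).
deploy: start 15:50 > 15:45? ✓; end 22:05 > 16:40? ✓; end 22:05 > 14:15? ✓ → yes.
design_review: start 18:10 > 15:45? ✓; end 20:10 > 16:40? ✓; end 20:10 > 14:15? ✓ → yes.
handoff: start 07:00 > 15:45? ✗; end 14:50 > 16:40? ✗; end 14:50 > 14:15? ✓ → no.
ingest: start 08:45 > 15:45? ✗; end 13:25 > 16:40? ✗; end 13:25 > 14:15? ✗ → no.
interview: start 13:25 > 15:45? ✗; end 14:30 > 16:40? ✗; end 14:30 > 14:15? ✓ → no.
lunch: start 13:15 > 15:45? ✗; end 19:50 > 16:40? ✓; end 19:50 > 14:15? ✓ → no.
onboarding: start 06:10 > 15:45? ✗; end 14:35 > 16:40? ✗; end 14:35 > 14:15? ✓ → no.
planning: start 15:50 > 15:45? ✓; end 20:45 > 16:40? ✓; end 20:45 > 14:15? ✓ → yes.
retro: start 14:30 > 15:45? ✗; end 19:20 > 16:40? ✓; end 19:20 > 14:15? ✓ → no.
snapshot: start 18:50 > 15:45? ✓; end 21:25 > 16:40? ✓; end 21:25 > 14:15? ✓ → yes.
standup: start 19:15 > 15:45? ✓; end 20:45 > 16:40? ✓; end 20:45 > 14:15? ✓ → yes.
Result: deploy, design_review, planning, snapshot, standup.

deploy, design_review, planning, snapshot, standup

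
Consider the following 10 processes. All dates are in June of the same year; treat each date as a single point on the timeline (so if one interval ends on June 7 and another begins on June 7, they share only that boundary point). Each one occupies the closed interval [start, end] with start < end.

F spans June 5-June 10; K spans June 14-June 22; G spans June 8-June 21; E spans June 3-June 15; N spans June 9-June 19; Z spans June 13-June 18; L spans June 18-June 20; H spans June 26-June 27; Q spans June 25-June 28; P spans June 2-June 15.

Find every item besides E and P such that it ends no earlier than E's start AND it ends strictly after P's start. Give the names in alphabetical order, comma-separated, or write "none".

Conditions: its end is no earlier than E's start (X.end >= June 3) AND its end is strictly after P's start (X.end > June 2).
F: end June 10 >= June 3? ✓; end June 10 > June 2? ✓ → yes.
G: end June 21 >= June 3? ✓; end June 21 > June 2? ✓ → yes.
H: end June 27 >= June 3? ✓; end June 27 > June 2? ✓ → yes.
K: end June 22 >= June 3? ✓; end June 22 > June 2? ✓ → yes.
L: end June 20 >= June 3? ✓; end June 20 > June 2? ✓ → yes.
N: end June 19 >= June 3? ✓; end June 19 > June 2? ✓ → yes.
Q: end June 28 >= June 3? ✓; end June 28 > June 2? ✓ → yes.
Z: end June 18 >= June 3? ✓; end June 18 > June 2? ✓ → yes.
Result: F, G, H, K, L, N, Q, Z.

F, G, H, K, L, N, Q, Z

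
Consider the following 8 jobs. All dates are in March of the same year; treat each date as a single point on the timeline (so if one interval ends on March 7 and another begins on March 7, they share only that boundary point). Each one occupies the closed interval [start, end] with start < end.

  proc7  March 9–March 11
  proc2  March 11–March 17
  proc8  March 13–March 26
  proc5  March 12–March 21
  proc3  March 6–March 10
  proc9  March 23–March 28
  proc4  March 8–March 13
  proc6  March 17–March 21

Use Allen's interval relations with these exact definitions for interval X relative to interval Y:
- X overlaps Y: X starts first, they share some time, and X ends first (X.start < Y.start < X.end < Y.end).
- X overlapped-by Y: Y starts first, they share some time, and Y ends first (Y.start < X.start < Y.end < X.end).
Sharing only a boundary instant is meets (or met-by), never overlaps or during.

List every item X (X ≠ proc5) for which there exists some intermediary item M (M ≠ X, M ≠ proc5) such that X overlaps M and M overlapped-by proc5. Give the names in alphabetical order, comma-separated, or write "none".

Target proc5 = [March 12, March 21].
Intermediaries M with M overlapped-by proc5: proc8.
Via proc8 — items with X overlaps proc8: proc2.
Union: proc2.

proc2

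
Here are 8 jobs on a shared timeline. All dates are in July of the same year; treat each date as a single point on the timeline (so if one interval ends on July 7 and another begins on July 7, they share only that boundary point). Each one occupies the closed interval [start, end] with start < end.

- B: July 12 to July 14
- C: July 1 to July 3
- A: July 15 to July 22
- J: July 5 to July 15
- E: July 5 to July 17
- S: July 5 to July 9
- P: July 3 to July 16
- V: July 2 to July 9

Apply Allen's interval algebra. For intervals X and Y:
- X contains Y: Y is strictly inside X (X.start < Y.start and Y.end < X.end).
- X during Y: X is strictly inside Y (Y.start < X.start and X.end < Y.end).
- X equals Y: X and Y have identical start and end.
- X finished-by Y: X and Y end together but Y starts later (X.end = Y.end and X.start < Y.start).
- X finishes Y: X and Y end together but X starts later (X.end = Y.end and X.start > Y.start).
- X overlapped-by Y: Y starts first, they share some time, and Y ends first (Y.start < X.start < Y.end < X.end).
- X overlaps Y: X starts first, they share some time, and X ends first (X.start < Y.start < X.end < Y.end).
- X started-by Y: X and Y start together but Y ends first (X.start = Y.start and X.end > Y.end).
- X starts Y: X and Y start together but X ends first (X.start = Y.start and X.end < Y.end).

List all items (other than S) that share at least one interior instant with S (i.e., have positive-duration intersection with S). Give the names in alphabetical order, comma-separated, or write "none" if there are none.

E, J, P, V

Target S = [July 5, July 9].
A [July 15, July 22] → after → no.
B [July 12, July 14] → after → no.
C [July 1, July 3] → before → no.
E [July 5, July 17] → started-by → yes.
J [July 5, July 15] → started-by → yes.
P [July 3, July 16] → contains → yes.
V [July 2, July 9] → finished-by → yes.
Result: E, J, P, V.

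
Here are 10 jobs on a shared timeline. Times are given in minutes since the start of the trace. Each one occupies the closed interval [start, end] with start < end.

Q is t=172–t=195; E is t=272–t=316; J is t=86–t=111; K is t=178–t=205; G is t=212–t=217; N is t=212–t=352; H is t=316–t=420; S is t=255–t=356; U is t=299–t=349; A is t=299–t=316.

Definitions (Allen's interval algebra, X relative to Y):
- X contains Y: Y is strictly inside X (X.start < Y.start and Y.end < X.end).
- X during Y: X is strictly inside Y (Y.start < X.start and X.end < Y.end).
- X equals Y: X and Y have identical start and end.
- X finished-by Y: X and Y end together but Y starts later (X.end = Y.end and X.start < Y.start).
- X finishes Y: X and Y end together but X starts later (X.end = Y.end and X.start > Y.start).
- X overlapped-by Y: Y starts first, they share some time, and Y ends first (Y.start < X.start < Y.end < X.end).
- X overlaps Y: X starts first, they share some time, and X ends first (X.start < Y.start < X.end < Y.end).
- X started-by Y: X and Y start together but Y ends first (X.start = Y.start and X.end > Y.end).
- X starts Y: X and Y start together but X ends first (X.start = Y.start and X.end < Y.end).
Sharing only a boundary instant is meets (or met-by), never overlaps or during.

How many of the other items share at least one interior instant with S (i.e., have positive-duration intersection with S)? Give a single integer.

5

Target S = [t=255, t=356].
A [t=299, t=316] → during → counts.
E [t=272, t=316] → during → counts.
G [t=212, t=217] → before → no.
H [t=316, t=420] → overlapped-by → counts.
J [t=86, t=111] → before → no.
K [t=178, t=205] → before → no.
N [t=212, t=352] → overlaps → counts.
Q [t=172, t=195] → before → no.
U [t=299, t=349] → during → counts.
Total: 5.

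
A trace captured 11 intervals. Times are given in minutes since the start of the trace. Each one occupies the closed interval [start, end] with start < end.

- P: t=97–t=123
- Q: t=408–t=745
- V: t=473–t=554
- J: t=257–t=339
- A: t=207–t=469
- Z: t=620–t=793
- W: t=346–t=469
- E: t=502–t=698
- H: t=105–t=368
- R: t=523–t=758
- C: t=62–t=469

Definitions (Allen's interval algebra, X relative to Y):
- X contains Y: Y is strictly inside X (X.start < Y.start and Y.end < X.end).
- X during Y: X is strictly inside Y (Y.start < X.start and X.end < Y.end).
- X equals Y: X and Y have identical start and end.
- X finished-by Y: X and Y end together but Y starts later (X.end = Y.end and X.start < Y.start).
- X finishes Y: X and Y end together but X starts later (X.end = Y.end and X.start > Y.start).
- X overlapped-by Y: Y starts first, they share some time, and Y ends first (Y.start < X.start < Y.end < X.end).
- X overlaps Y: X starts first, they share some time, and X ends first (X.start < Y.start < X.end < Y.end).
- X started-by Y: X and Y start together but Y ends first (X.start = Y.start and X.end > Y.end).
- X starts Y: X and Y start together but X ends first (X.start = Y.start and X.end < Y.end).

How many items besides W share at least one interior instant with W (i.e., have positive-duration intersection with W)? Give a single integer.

4

Target W = [t=346, t=469].
A [t=207, t=469] → finished-by → counts.
C [t=62, t=469] → finished-by → counts.
E [t=502, t=698] → after → no.
H [t=105, t=368] → overlaps → counts.
J [t=257, t=339] → before → no.
P [t=97, t=123] → before → no.
Q [t=408, t=745] → overlapped-by → counts.
R [t=523, t=758] → after → no.
V [t=473, t=554] → after → no.
Z [t=620, t=793] → after → no.
Total: 4.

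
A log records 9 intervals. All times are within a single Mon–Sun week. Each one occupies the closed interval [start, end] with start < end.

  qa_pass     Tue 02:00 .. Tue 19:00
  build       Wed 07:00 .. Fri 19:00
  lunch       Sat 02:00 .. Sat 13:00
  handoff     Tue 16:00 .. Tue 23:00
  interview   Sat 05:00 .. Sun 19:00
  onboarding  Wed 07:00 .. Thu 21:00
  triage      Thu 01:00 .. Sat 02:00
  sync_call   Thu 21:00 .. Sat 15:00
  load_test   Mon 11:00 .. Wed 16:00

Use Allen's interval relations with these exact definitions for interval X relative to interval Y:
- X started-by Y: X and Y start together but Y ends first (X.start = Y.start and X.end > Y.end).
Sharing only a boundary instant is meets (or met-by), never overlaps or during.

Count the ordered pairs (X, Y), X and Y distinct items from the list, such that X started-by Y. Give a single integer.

Checking all 72 ordered pairs for relation 'started-by'; matching pairs in alphabetical order:
(build, onboarding): build started-by onboarding ✓
Count: 1.

1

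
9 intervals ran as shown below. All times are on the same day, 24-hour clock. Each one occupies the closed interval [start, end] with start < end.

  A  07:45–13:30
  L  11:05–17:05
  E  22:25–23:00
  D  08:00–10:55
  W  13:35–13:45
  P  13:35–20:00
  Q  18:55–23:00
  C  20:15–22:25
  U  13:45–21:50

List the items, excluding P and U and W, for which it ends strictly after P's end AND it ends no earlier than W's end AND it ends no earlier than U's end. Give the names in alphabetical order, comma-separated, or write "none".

C, E, Q

Conditions: its end is strictly after P's end (X.end > 20:00) AND its end is no earlier than W's end (X.end >= 13:45) AND its end is no earlier than U's end (X.end >= 21:50).
A: end 13:30 > 20:00? ✗; end 13:30 >= 13:45? ✗; end 13:30 >= 21:50? ✗ → no.
C: end 22:25 > 20:00? ✓; end 22:25 >= 13:45? ✓; end 22:25 >= 21:50? ✓ → yes.
D: end 10:55 > 20:00? ✗; end 10:55 >= 13:45? ✗; end 10:55 >= 21:50? ✗ → no.
E: end 23:00 > 20:00? ✓; end 23:00 >= 13:45? ✓; end 23:00 >= 21:50? ✓ → yes.
L: end 17:05 > 20:00? ✗; end 17:05 >= 13:45? ✓; end 17:05 >= 21:50? ✗ → no.
Q: end 23:00 > 20:00? ✓; end 23:00 >= 13:45? ✓; end 23:00 >= 21:50? ✓ → yes.
Result: C, E, Q.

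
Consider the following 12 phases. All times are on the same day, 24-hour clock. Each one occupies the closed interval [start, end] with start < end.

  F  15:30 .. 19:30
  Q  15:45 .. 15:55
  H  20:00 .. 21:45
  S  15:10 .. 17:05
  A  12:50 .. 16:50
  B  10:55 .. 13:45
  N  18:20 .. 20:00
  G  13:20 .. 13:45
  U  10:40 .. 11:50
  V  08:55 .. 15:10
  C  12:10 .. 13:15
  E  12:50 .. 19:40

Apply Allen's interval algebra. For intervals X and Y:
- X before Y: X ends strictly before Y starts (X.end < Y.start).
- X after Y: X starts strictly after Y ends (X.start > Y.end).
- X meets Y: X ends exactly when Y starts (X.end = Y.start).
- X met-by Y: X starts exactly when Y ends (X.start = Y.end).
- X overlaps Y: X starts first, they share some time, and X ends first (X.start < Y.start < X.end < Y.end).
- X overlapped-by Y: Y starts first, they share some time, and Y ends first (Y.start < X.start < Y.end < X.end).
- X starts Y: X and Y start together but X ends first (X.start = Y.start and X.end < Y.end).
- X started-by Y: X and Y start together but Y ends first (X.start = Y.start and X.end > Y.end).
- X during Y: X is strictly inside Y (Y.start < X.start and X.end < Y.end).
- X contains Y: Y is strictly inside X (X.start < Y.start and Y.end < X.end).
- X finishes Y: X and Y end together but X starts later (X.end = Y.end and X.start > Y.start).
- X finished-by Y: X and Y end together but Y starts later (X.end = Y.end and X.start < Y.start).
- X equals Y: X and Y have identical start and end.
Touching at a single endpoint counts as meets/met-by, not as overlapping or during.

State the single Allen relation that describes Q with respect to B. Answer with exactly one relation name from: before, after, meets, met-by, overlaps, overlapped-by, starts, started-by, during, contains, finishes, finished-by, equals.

after

Q = [15:45, 15:55]; B = [10:55, 13:45].
Compare endpoints: Q.start > B.start, Q.start > B.end, Q.end > B.start, Q.end > B.end.
That pattern is 'after'.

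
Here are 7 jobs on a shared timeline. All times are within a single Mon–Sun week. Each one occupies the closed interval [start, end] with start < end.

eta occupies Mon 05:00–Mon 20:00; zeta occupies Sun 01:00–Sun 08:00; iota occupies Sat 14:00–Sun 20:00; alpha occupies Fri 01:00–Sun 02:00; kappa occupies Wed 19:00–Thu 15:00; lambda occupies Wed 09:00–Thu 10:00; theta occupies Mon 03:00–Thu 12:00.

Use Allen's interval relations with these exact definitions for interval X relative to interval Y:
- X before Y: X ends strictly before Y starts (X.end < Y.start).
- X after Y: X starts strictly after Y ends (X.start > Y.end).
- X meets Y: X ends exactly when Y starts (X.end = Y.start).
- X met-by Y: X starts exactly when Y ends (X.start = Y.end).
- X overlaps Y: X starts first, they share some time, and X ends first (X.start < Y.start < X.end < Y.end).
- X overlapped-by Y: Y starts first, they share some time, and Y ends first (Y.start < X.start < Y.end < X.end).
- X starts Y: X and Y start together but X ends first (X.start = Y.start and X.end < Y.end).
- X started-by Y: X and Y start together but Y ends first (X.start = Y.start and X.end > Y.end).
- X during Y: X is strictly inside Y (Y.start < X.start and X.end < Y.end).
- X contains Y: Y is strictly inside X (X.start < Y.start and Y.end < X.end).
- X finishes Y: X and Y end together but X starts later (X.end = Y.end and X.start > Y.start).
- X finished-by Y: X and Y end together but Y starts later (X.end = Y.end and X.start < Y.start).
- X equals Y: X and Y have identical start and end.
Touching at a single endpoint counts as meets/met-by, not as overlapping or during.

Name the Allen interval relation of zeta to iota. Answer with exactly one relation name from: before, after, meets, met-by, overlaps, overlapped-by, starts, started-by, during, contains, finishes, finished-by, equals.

during

zeta = [Sun 01:00, Sun 08:00]; iota = [Sat 14:00, Sun 20:00].
Compare endpoints: zeta.start > iota.start, zeta.start < iota.end, zeta.end > iota.start, zeta.end < iota.end.
That pattern is 'during'.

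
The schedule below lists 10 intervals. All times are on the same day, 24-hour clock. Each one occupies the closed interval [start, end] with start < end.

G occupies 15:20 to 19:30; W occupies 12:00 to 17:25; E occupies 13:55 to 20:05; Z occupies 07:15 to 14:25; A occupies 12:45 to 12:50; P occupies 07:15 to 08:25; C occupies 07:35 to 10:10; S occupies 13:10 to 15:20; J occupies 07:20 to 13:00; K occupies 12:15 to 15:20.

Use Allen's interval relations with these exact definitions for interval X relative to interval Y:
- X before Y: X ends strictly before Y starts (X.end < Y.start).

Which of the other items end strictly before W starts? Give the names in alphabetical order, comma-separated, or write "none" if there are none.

C, P

Target W = [12:00, 17:25].
A [12:45, 12:50] → during → no.
C [07:35, 10:10] → before → yes.
E [13:55, 20:05] → overlapped-by → no.
G [15:20, 19:30] → overlapped-by → no.
J [07:20, 13:00] → overlaps → no.
K [12:15, 15:20] → during → no.
P [07:15, 08:25] → before → yes.
S [13:10, 15:20] → during → no.
Z [07:15, 14:25] → overlaps → no.
Result: C, P.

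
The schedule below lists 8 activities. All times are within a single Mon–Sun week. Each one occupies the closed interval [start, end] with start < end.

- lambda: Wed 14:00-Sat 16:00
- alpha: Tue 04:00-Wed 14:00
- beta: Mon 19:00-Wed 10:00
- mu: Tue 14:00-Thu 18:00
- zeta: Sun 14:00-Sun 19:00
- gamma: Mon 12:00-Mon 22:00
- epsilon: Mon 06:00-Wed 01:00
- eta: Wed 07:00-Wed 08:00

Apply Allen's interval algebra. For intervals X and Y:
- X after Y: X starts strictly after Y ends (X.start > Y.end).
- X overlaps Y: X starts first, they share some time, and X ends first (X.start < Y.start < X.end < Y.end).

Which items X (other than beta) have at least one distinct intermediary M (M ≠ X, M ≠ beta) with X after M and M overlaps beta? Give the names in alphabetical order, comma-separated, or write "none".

Target beta = [Mon 19:00, Wed 10:00].
Intermediaries M with M overlaps beta: epsilon, gamma.
Via epsilon — items with X after epsilon: eta, lambda, zeta.
Via gamma — items with X after gamma: alpha, eta, lambda, mu, zeta.
Union: alpha, eta, lambda, mu, zeta.

alpha, eta, lambda, mu, zeta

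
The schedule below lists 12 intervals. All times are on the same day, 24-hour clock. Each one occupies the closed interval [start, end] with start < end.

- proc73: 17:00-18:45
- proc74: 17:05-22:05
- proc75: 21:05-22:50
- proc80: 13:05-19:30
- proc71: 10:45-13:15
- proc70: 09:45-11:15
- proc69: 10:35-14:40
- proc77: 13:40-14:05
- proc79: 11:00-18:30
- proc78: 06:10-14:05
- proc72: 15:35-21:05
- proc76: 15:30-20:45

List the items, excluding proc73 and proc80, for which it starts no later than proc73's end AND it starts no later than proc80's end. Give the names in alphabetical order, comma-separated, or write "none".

proc69, proc70, proc71, proc72, proc74, proc76, proc77, proc78, proc79

Conditions: its start is no later than proc73's end (X.start <= 18:45) AND its start is no later than proc80's end (X.start <= 19:30).
proc69: start 10:35 <= 18:45? ✓; start 10:35 <= 19:30? ✓ → yes.
proc70: start 09:45 <= 18:45? ✓; start 09:45 <= 19:30? ✓ → yes.
proc71: start 10:45 <= 18:45? ✓; start 10:45 <= 19:30? ✓ → yes.
proc72: start 15:35 <= 18:45? ✓; start 15:35 <= 19:30? ✓ → yes.
proc74: start 17:05 <= 18:45? ✓; start 17:05 <= 19:30? ✓ → yes.
proc75: start 21:05 <= 18:45? ✗; start 21:05 <= 19:30? ✗ → no.
proc76: start 15:30 <= 18:45? ✓; start 15:30 <= 19:30? ✓ → yes.
proc77: start 13:40 <= 18:45? ✓; start 13:40 <= 19:30? ✓ → yes.
proc78: start 06:10 <= 18:45? ✓; start 06:10 <= 19:30? ✓ → yes.
proc79: start 11:00 <= 18:45? ✓; start 11:00 <= 19:30? ✓ → yes.
Result: proc69, proc70, proc71, proc72, proc74, proc76, proc77, proc78, proc79.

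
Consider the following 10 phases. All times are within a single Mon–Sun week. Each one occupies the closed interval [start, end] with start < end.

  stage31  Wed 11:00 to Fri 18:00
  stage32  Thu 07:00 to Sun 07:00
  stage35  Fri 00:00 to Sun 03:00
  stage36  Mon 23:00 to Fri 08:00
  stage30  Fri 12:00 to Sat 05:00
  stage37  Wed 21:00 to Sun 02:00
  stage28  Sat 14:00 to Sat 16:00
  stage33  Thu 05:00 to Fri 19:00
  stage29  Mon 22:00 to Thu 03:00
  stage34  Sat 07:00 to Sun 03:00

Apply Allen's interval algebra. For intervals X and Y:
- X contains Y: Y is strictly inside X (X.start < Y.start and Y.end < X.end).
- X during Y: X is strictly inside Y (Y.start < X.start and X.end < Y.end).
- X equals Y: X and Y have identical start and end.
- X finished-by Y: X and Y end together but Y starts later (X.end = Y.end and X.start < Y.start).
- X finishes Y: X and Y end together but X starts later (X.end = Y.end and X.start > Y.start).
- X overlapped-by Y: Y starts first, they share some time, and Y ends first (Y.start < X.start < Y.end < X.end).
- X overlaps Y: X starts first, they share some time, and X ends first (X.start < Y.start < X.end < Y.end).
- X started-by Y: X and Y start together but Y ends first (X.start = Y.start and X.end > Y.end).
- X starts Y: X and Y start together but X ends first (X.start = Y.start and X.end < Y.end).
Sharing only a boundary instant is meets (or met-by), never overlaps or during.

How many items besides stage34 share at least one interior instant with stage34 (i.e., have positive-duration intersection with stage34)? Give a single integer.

4

Target stage34 = [Sat 07:00, Sun 03:00].
stage28 [Sat 14:00, Sat 16:00] → during → counts.
stage29 [Mon 22:00, Thu 03:00] → before → no.
stage30 [Fri 12:00, Sat 05:00] → before → no.
stage31 [Wed 11:00, Fri 18:00] → before → no.
stage32 [Thu 07:00, Sun 07:00] → contains → counts.
stage33 [Thu 05:00, Fri 19:00] → before → no.
stage35 [Fri 00:00, Sun 03:00] → finished-by → counts.
stage36 [Mon 23:00, Fri 08:00] → before → no.
stage37 [Wed 21:00, Sun 02:00] → overlaps → counts.
Total: 4.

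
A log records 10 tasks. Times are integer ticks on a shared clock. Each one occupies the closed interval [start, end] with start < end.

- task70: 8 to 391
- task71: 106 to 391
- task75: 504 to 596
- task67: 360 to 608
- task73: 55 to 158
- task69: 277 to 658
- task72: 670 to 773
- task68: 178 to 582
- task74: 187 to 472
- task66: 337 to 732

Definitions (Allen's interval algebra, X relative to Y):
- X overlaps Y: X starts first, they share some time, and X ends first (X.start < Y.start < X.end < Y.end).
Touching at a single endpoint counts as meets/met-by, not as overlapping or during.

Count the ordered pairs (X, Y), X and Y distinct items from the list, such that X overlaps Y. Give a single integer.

20

Checking all 90 ordered pairs for relation 'overlaps'; matching pairs in alphabetical order:
(task66, task72): task66 overlaps task72 ✓
(task68, task66): task68 overlaps task66 ✓
(task68, task67): task68 overlaps task67 ✓
(task68, task69): task68 overlaps task69 ✓
(task68, task75): task68 overlaps task75 ✓
(task69, task66): task69 overlaps task66 ✓
(task70, task66): task70 overlaps task66 ✓
(task70, task67): task70 overlaps task67 ✓
(task70, task68): task70 overlaps task68 ✓
(task70, task69): task70 overlaps task69 ✓
(task70, task74): task70 overlaps task74 ✓
(task71, task66): task71 overlaps task66 ✓
(task71, task67): task71 overlaps task67 ✓
(task71, task68): task71 overlaps task68 ✓
(task71, task69): task71 overlaps task69 ✓
(task71, task74): task71 overlaps task74 ✓
(task73, task71): task73 overlaps task71 ✓
(task74, task66): task74 overlaps task66 ✓
(task74, task67): task74 overlaps task67 ✓
(task74, task69): task74 overlaps task69 ✓
Count: 20.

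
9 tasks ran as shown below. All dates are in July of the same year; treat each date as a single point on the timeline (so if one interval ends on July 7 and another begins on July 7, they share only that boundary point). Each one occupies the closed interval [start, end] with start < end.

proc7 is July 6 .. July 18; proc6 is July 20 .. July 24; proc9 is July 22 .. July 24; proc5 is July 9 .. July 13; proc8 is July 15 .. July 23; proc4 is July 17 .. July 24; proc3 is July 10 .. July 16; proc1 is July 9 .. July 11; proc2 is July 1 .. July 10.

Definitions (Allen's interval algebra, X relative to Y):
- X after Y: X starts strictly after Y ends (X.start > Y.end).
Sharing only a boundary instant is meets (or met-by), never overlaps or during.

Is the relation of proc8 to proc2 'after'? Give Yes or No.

proc8 = [July 15, July 23], proc2 = [July 1, July 10].
Actual relation of proc8 to proc2: after.
Asked whether 'after' holds → Yes.

Yes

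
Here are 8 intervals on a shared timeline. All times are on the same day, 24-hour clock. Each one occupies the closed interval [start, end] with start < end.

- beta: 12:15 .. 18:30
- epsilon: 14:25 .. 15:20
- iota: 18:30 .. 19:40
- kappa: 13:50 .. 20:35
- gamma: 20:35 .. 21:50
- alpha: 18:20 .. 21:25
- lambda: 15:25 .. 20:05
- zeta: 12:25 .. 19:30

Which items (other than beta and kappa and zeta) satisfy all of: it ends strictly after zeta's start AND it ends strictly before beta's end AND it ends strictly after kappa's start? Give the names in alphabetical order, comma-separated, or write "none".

Conditions: its end is strictly after zeta's start (X.end > 12:25) AND its end is strictly before beta's end (X.end < 18:30) AND its end is strictly after kappa's start (X.end > 13:50).
alpha: end 21:25 > 12:25? ✓; end 21:25 < 18:30? ✗; end 21:25 > 13:50? ✓ → no.
epsilon: end 15:20 > 12:25? ✓; end 15:20 < 18:30? ✓; end 15:20 > 13:50? ✓ → yes.
gamma: end 21:50 > 12:25? ✓; end 21:50 < 18:30? ✗; end 21:50 > 13:50? ✓ → no.
iota: end 19:40 > 12:25? ✓; end 19:40 < 18:30? ✗; end 19:40 > 13:50? ✓ → no.
lambda: end 20:05 > 12:25? ✓; end 20:05 < 18:30? ✗; end 20:05 > 13:50? ✓ → no.
Result: epsilon.

epsilon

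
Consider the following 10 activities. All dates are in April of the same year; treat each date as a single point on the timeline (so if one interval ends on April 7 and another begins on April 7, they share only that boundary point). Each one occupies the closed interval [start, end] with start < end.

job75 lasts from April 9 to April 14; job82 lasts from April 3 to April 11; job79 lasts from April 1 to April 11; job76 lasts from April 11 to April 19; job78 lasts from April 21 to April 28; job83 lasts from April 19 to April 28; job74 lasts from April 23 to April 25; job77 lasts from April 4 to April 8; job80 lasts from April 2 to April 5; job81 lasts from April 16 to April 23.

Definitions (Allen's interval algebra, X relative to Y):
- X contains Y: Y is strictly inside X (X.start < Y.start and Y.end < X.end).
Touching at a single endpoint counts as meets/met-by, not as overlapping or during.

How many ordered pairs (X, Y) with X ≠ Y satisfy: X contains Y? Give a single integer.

Checking all 90 ordered pairs for relation 'contains'; matching pairs in alphabetical order:
(job78, job74): job78 contains job74 ✓
(job79, job77): job79 contains job77 ✓
(job79, job80): job79 contains job80 ✓
(job82, job77): job82 contains job77 ✓
(job83, job74): job83 contains job74 ✓
Count: 5.

5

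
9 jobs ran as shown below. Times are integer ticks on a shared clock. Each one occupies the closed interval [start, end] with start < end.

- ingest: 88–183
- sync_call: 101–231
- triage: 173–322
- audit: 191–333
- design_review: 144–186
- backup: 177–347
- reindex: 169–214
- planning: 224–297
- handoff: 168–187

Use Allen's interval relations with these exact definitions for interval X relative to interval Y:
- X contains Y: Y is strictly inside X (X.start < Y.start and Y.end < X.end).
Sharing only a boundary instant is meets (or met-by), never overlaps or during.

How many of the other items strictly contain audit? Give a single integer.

1

Target audit = [191, 333].
backup [177, 347] → contains → counts.
design_review [144, 186] → before → no.
handoff [168, 187] → before → no.
ingest [88, 183] → before → no.
planning [224, 297] → during → no.
reindex [169, 214] → overlaps → no.
sync_call [101, 231] → overlaps → no.
triage [173, 322] → overlaps → no.
Total: 1.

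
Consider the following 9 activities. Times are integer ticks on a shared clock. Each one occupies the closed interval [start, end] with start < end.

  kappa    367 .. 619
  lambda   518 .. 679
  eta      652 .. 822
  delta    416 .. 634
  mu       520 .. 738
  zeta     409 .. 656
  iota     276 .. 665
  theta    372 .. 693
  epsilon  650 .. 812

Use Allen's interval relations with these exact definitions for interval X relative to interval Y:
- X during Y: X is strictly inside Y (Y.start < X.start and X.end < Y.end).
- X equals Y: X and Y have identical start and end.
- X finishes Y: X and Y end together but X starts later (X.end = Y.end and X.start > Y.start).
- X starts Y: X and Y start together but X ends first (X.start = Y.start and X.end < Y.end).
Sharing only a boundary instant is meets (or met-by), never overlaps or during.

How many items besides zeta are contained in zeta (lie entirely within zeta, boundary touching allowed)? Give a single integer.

Target zeta = [409, 656].
delta [416, 634] → during → counts.
epsilon [650, 812] → overlapped-by → no.
eta [652, 822] → overlapped-by → no.
iota [276, 665] → contains → no.
kappa [367, 619] → overlaps → no.
lambda [518, 679] → overlapped-by → no.
mu [520, 738] → overlapped-by → no.
theta [372, 693] → contains → no.
Total: 1.

1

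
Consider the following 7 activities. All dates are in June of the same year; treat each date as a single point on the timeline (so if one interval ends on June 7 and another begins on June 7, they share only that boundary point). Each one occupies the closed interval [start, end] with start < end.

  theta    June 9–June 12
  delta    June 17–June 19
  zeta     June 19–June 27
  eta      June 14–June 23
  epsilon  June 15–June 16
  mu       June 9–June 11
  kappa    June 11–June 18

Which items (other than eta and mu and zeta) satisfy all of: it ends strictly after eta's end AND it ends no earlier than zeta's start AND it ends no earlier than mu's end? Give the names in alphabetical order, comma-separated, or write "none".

none

Conditions: its end is strictly after eta's end (X.end > June 23) AND its end is no earlier than zeta's start (X.end >= June 19) AND its end is no earlier than mu's end (X.end >= June 11).
delta: end June 19 > June 23? ✗; end June 19 >= June 19? ✓; end June 19 >= June 11? ✓ → no.
epsilon: end June 16 > June 23? ✗; end June 16 >= June 19? ✗; end June 16 >= June 11? ✓ → no.
kappa: end June 18 > June 23? ✗; end June 18 >= June 19? ✗; end June 18 >= June 11? ✓ → no.
theta: end June 12 > June 23? ✗; end June 12 >= June 19? ✗; end June 12 >= June 11? ✓ → no.
Result: none.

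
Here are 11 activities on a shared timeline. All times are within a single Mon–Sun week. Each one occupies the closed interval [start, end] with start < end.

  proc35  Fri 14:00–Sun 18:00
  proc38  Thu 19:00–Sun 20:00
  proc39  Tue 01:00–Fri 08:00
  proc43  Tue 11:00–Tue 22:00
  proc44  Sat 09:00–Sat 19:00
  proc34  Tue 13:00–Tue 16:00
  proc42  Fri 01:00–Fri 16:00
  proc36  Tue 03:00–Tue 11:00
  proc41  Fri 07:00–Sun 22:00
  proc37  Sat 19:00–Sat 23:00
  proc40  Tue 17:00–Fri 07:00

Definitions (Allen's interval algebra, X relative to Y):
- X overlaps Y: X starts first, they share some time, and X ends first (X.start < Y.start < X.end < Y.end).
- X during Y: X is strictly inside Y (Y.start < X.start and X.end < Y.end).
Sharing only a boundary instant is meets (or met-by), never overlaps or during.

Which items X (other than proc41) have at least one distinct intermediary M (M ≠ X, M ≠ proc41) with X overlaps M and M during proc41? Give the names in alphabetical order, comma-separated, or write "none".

Target proc41 = [Fri 07:00, Sun 22:00].
Intermediaries M with M during proc41: proc35, proc37, proc44.
Via proc35 — items with X overlaps proc35: proc42.
Via proc37 — items with X overlaps proc37: none.
Via proc44 — items with X overlaps proc44: none.
Union: proc42.

proc42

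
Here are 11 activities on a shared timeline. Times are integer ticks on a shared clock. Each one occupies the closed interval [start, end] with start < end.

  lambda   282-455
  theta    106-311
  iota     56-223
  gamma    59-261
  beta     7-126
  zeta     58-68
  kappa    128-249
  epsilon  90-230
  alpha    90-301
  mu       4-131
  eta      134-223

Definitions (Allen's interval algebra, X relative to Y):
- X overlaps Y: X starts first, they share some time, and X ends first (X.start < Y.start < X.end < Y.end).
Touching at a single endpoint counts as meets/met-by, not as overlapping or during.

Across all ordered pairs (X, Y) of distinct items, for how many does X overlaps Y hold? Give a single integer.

Checking all 110 ordered pairs for relation 'overlaps'; matching pairs in alphabetical order:
(alpha, lambda): alpha overlaps lambda ✓
(alpha, theta): alpha overlaps theta ✓
(beta, alpha): beta overlaps alpha ✓
(beta, epsilon): beta overlaps epsilon ✓
(beta, gamma): beta overlaps gamma ✓
(beta, iota): beta overlaps iota ✓
(beta, theta): beta overlaps theta ✓
(epsilon, kappa): epsilon overlaps kappa ✓
(epsilon, theta): epsilon overlaps theta ✓
(gamma, alpha): gamma overlaps alpha ✓
(gamma, theta): gamma overlaps theta ✓
(iota, alpha): iota overlaps alpha ✓
(iota, epsilon): iota overlaps epsilon ✓
(iota, gamma): iota overlaps gamma ✓
(iota, kappa): iota overlaps kappa ✓
(iota, theta): iota overlaps theta ✓
(mu, alpha): mu overlaps alpha ✓
(mu, epsilon): mu overlaps epsilon ✓
(mu, gamma): mu overlaps gamma ✓
(mu, iota): mu overlaps iota ✓
(mu, kappa): mu overlaps kappa ✓
(mu, theta): mu overlaps theta ✓
(theta, lambda): theta overlaps lambda ✓
(zeta, gamma): zeta overlaps gamma ✓
Count: 24.

24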